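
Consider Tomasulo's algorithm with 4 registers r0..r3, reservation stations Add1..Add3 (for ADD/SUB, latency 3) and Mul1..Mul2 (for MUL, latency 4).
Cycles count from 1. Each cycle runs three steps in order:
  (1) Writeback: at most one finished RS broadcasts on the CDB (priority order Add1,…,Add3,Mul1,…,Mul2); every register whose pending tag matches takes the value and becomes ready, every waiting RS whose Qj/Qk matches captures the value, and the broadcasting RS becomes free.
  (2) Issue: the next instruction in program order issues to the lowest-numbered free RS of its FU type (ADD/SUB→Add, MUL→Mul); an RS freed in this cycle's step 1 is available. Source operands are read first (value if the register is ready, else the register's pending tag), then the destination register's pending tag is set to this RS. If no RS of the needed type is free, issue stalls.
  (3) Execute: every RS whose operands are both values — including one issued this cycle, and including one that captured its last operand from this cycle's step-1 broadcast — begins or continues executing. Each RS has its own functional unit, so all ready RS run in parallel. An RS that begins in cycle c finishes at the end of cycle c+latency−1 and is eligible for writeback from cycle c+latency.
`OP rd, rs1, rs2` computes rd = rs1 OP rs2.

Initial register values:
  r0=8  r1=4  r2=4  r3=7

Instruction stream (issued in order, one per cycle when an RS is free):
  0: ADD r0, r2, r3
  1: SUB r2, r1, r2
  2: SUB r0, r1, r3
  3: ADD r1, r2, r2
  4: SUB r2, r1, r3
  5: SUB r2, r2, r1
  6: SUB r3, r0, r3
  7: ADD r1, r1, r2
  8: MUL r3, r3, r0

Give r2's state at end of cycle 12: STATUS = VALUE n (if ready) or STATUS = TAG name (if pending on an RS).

c1: issue ADD r0<-Add1 | r0:Add1,r1:4,r2:4,r3:7
c2: issue SUB r2<-Add2 | r0:Add1,r1:4,r2:Add2,r3:7
c3: issue SUB r0<-Add3 | r0:Add3,r1:4,r2:Add2,r3:7
c4: CDB Add1=11; issue ADD r1<-Add1 | r0:Add3,r1:Add1,r2:Add2,r3:7
c5: CDB Add2=0; issue SUB r2<-Add2 | r0:Add3,r1:Add1,r2:Add2,r3:7
c6: CDB Add3=-3; issue SUB r2<-Add3 | r0:-3,r1:Add1,r2:Add3,r3:7
c7: stall | r0:-3,r1:Add1,r2:Add3,r3:7
c8: CDB Add1=0; issue SUB r3<-Add1 | r0:-3,r1:0,r2:Add3,r3:Add1
c9: stall | r0:-3,r1:0,r2:Add3,r3:Add1
c10: stall | r0:-3,r1:0,r2:Add3,r3:Add1
c11: CDB Add1=-10; issue ADD r1<-Add1 | r0:-3,r1:Add1,r2:Add3,r3:-10
c12: CDB Add2=-7; issue MUL r3<-Mul1 | r0:-3,r1:Add1,r2:Add3,r3:Mul1

STATUS = TAG Add3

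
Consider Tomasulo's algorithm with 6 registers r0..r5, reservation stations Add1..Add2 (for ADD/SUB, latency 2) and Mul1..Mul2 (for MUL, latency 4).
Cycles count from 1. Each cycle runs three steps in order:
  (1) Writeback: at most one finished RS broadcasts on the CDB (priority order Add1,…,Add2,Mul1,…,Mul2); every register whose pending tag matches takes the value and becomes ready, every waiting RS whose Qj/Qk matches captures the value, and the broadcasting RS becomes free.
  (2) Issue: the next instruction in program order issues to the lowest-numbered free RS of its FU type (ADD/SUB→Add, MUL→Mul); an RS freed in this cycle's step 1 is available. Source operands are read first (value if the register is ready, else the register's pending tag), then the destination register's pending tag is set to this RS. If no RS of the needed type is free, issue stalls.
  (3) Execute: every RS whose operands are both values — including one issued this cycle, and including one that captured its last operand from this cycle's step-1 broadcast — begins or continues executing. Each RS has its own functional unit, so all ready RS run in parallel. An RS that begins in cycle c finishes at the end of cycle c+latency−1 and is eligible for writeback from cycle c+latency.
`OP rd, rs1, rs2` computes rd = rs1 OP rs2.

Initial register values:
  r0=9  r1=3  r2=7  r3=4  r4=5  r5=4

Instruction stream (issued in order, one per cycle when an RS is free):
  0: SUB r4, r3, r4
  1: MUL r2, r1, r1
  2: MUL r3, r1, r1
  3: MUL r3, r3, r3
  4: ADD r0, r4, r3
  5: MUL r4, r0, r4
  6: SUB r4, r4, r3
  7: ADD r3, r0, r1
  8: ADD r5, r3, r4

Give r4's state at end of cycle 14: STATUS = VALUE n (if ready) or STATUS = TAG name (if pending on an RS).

c1: issue SUB r4<-Add1 | r0:9,r1:3,r2:7,r3:4,r4:Add1,r5:4
c2: issue MUL r2<-Mul1 | r0:9,r1:3,r2:Mul1,r3:4,r4:Add1,r5:4
c3: CDB Add1=-1; issue MUL r3<-Mul2 | r0:9,r1:3,r2:Mul1,r3:Mul2,r4:-1,r5:4
c4: stall | r0:9,r1:3,r2:Mul1,r3:Mul2,r4:-1,r5:4
c5: stall | r0:9,r1:3,r2:Mul1,r3:Mul2,r4:-1,r5:4
c6: CDB Mul1=9; issue MUL r3<-Mul1 | r0:9,r1:3,r2:9,r3:Mul1,r4:-1,r5:4
c7: CDB Mul2=9; issue ADD r0<-Add1 | r0:Add1,r1:3,r2:9,r3:Mul1,r4:-1,r5:4
c8: issue MUL r4<-Mul2 | r0:Add1,r1:3,r2:9,r3:Mul1,r4:Mul2,r5:4
c9: issue SUB r4<-Add2 | r0:Add1,r1:3,r2:9,r3:Mul1,r4:Add2,r5:4
c10: stall | r0:Add1,r1:3,r2:9,r3:Mul1,r4:Add2,r5:4
c11: CDB Mul1=81; stall | r0:Add1,r1:3,r2:9,r3:81,r4:Add2,r5:4
c12: stall | r0:Add1,r1:3,r2:9,r3:81,r4:Add2,r5:4
c13: CDB Add1=80; issue ADD r3<-Add1 | r0:80,r1:3,r2:9,r3:Add1,r4:Add2,r5:4
c14: stall | r0:80,r1:3,r2:9,r3:Add1,r4:Add2,r5:4

STATUS = TAG Add2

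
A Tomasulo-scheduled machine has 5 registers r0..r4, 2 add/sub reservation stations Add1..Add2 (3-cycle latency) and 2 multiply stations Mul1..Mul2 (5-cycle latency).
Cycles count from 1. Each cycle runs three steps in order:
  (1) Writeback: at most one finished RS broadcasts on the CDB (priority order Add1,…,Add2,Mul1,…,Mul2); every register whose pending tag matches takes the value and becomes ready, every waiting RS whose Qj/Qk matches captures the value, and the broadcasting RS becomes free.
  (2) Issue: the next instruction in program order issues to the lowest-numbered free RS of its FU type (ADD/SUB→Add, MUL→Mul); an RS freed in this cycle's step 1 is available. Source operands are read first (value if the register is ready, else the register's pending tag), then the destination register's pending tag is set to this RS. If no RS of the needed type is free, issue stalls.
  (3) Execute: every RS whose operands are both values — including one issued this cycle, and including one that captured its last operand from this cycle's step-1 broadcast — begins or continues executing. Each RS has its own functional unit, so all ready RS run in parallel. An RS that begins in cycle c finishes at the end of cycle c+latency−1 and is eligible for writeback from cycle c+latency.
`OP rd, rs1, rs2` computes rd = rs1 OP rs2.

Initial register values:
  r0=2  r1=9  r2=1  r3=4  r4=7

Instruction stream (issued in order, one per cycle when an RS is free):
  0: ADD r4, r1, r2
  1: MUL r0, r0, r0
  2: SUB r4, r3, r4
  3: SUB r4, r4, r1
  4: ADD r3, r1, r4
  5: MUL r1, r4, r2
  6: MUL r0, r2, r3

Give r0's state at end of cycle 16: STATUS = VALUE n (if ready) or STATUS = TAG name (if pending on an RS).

STATUS = TAG Mul2

c1: issue ADD r4<-Add1 | r0:2,r1:9,r2:1,r3:4,r4:Add1
c2: issue MUL r0<-Mul1 | r0:Mul1,r1:9,r2:1,r3:4,r4:Add1
c3: issue SUB r4<-Add2 | r0:Mul1,r1:9,r2:1,r3:4,r4:Add2
c4: CDB Add1=10; issue SUB r4<-Add1 | r0:Mul1,r1:9,r2:1,r3:4,r4:Add1
c5: stall | r0:Mul1,r1:9,r2:1,r3:4,r4:Add1
c6: stall | r0:Mul1,r1:9,r2:1,r3:4,r4:Add1
c7: CDB Add2=-6; issue ADD r3<-Add2 | r0:Mul1,r1:9,r2:1,r3:Add2,r4:Add1
c8: CDB Mul1=4; issue MUL r1<-Mul1 | r0:4,r1:Mul1,r2:1,r3:Add2,r4:Add1
c9: issue MUL r0<-Mul2 | r0:Mul2,r1:Mul1,r2:1,r3:Add2,r4:Add1
c10: CDB Add1=-15 | r0:Mul2,r1:Mul1,r2:1,r3:Add2,r4:-15
c11: - | r0:Mul2,r1:Mul1,r2:1,r3:Add2,r4:-15
c12: - | r0:Mul2,r1:Mul1,r2:1,r3:Add2,r4:-15
c13: CDB Add2=-6 | r0:Mul2,r1:Mul1,r2:1,r3:-6,r4:-15
c14: - | r0:Mul2,r1:Mul1,r2:1,r3:-6,r4:-15
c15: CDB Mul1=-15 | r0:Mul2,r1:-15,r2:1,r3:-6,r4:-15
c16: - | r0:Mul2,r1:-15,r2:1,r3:-6,r4:-15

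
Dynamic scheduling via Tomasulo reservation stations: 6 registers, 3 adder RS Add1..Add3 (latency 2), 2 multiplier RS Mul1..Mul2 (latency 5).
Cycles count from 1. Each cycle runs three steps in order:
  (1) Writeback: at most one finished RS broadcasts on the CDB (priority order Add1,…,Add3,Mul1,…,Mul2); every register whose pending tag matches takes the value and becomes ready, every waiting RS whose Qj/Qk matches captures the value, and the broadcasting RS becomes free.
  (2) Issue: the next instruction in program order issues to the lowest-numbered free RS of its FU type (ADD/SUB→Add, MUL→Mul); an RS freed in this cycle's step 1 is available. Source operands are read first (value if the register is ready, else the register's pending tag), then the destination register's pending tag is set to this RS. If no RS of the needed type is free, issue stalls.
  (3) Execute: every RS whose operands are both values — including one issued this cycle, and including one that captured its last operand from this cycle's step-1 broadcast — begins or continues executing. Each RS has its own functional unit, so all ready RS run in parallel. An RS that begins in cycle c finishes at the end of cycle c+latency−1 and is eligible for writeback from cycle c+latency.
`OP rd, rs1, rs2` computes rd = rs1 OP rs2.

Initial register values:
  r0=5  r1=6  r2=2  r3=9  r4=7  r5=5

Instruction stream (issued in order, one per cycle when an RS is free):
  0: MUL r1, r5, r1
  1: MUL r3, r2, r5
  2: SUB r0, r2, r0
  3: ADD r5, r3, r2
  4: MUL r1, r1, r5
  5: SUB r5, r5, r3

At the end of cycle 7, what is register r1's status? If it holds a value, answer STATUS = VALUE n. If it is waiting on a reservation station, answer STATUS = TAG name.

STATUS = TAG Mul1

  c1: issue MUL r1<-Mul1  regs: r0:5,r1:Mul1,r2:2,r3:9,r4:7,r5:5
  c2: issue MUL r3<-Mul2  regs: r0:5,r1:Mul1,r2:2,r3:Mul2,r4:7,r5:5
  c3: issue SUB r0<-Add1  regs: r0:Add1,r1:Mul1,r2:2,r3:Mul2,r4:7,r5:5
  c4: issue ADD r5<-Add2  regs: r0:Add1,r1:Mul1,r2:2,r3:Mul2,r4:7,r5:Add2
  c5: CDB Add1=-3; stall  regs: r0:-3,r1:Mul1,r2:2,r3:Mul2,r4:7,r5:Add2
  c6: CDB Mul1=30; issue MUL r1<-Mul1  regs: r0:-3,r1:Mul1,r2:2,r3:Mul2,r4:7,r5:Add2
  c7: CDB Mul2=10; issue SUB r5<-Add1  regs: r0:-3,r1:Mul1,r2:2,r3:10,r4:7,r5:Add1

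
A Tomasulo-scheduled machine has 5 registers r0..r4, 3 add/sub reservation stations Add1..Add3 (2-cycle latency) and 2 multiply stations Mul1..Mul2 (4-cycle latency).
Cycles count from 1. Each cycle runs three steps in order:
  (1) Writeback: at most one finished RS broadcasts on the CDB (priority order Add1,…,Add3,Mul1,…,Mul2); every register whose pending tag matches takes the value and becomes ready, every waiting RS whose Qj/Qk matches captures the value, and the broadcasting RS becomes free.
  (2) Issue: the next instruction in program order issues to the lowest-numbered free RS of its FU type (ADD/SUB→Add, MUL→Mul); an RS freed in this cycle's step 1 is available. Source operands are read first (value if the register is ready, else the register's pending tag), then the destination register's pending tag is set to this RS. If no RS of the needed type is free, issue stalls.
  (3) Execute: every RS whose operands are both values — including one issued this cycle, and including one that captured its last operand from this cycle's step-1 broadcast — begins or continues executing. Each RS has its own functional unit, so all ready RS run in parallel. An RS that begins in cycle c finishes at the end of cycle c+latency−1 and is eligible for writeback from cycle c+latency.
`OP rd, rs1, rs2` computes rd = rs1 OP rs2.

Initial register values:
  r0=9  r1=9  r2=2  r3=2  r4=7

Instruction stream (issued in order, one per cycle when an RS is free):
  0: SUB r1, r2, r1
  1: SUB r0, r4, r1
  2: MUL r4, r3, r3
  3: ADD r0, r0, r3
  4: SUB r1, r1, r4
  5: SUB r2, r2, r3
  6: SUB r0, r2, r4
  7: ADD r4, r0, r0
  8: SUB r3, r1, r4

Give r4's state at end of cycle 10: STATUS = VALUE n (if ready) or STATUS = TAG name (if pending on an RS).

STATUS = TAG Add3

c1: issue SUB r1<-Add1 | r0:9,r1:Add1,r2:2,r3:2,r4:7
c2: issue SUB r0<-Add2 | r0:Add2,r1:Add1,r2:2,r3:2,r4:7
c3: CDB Add1=-7; issue MUL r4<-Mul1 | r0:Add2,r1:-7,r2:2,r3:2,r4:Mul1
c4: issue ADD r0<-Add1 | r0:Add1,r1:-7,r2:2,r3:2,r4:Mul1
c5: CDB Add2=14; issue SUB r1<-Add2 | r0:Add1,r1:Add2,r2:2,r3:2,r4:Mul1
c6: issue SUB r2<-Add3 | r0:Add1,r1:Add2,r2:Add3,r3:2,r4:Mul1
c7: CDB Add1=16; issue SUB r0<-Add1 | r0:Add1,r1:Add2,r2:Add3,r3:2,r4:Mul1
c8: CDB Add3=0; issue ADD r4<-Add3 | r0:Add1,r1:Add2,r2:0,r3:2,r4:Add3
c9: CDB Mul1=4; stall | r0:Add1,r1:Add2,r2:0,r3:2,r4:Add3
c10: stall | r0:Add1,r1:Add2,r2:0,r3:2,r4:Add3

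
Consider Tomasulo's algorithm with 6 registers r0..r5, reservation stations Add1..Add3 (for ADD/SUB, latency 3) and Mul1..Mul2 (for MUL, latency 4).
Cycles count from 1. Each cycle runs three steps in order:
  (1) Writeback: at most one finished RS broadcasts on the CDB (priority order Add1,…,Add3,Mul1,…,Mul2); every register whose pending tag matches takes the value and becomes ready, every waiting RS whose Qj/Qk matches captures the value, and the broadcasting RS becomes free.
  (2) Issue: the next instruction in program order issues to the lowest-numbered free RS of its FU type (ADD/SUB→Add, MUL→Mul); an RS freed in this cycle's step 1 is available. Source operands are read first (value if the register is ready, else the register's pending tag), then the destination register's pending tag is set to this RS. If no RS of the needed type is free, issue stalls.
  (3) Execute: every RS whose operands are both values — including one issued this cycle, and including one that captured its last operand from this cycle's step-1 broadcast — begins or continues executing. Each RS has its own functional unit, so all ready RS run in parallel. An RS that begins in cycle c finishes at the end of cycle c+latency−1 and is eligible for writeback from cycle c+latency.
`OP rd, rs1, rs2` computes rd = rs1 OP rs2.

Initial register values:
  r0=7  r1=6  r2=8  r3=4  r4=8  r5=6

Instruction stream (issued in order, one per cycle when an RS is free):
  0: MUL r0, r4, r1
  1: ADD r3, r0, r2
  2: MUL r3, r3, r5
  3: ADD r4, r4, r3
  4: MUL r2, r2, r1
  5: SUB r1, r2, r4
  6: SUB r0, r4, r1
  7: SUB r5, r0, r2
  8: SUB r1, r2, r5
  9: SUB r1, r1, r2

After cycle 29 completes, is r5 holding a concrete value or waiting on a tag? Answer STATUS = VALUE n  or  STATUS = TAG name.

STATUS = VALUE 592

  c1: issue MUL r0<-Mul1  regs: r0:Mul1,r1:6,r2:8,r3:4,r4:8,r5:6
  c2: issue ADD r3<-Add1  regs: r0:Mul1,r1:6,r2:8,r3:Add1,r4:8,r5:6
  c3: issue MUL r3<-Mul2  regs: r0:Mul1,r1:6,r2:8,r3:Mul2,r4:8,r5:6
  c4: issue ADD r4<-Add2  regs: r0:Mul1,r1:6,r2:8,r3:Mul2,r4:Add2,r5:6
  c5: CDB Mul1=48; issue MUL r2<-Mul1  regs: r0:48,r1:6,r2:Mul1,r3:Mul2,r4:Add2,r5:6
  c6: issue SUB r1<-Add3  regs: r0:48,r1:Add3,r2:Mul1,r3:Mul2,r4:Add2,r5:6
  c7: stall  regs: r0:48,r1:Add3,r2:Mul1,r3:Mul2,r4:Add2,r5:6
  c8: CDB Add1=56; issue SUB r0<-Add1  regs: r0:Add1,r1:Add3,r2:Mul1,r3:Mul2,r4:Add2,r5:6
  c9: CDB Mul1=48; stall  regs: r0:Add1,r1:Add3,r2:48,r3:Mul2,r4:Add2,r5:6
  c10: stall  regs: r0:Add1,r1:Add3,r2:48,r3:Mul2,r4:Add2,r5:6
  c11: stall  regs: r0:Add1,r1:Add3,r2:48,r3:Mul2,r4:Add2,r5:6
  c12: CDB Mul2=336; stall  regs: r0:Add1,r1:Add3,r2:48,r3:336,r4:Add2,r5:6
  c13: stall  regs: r0:Add1,r1:Add3,r2:48,r3:336,r4:Add2,r5:6
  c14: stall  regs: r0:Add1,r1:Add3,r2:48,r3:336,r4:Add2,r5:6
  c15: CDB Add2=344; issue SUB r5<-Add2  regs: r0:Add1,r1:Add3,r2:48,r3:336,r4:344,r5:Add2
  c16: stall  regs: r0:Add1,r1:Add3,r2:48,r3:336,r4:344,r5:Add2
  c17: stall  regs: r0:Add1,r1:Add3,r2:48,r3:336,r4:344,r5:Add2
  c18: CDB Add3=-296; issue SUB r1<-Add3  regs: r0:Add1,r1:Add3,r2:48,r3:336,r4:344,r5:Add2
  c19: stall  regs: r0:Add1,r1:Add3,r2:48,r3:336,r4:344,r5:Add2
  c20: stall  regs: r0:Add1,r1:Add3,r2:48,r3:336,r4:344,r5:Add2
  c21: CDB Add1=640; issue SUB r1<-Add1  regs: r0:640,r1:Add1,r2:48,r3:336,r4:344,r5:Add2
  c22: -  regs: r0:640,r1:Add1,r2:48,r3:336,r4:344,r5:Add2
  c23: -  regs: r0:640,r1:Add1,r2:48,r3:336,r4:344,r5:Add2
  c24: CDB Add2=592  regs: r0:640,r1:Add1,r2:48,r3:336,r4:344,r5:592
  c25: -  regs: r0:640,r1:Add1,r2:48,r3:336,r4:344,r5:592
  c26: -  regs: r0:640,r1:Add1,r2:48,r3:336,r4:344,r5:592
  c27: CDB Add3=-544  regs: r0:640,r1:Add1,r2:48,r3:336,r4:344,r5:592
  c28: -  regs: r0:640,r1:Add1,r2:48,r3:336,r4:344,r5:592
  c29: -  regs: r0:640,r1:Add1,r2:48,r3:336,r4:344,r5:592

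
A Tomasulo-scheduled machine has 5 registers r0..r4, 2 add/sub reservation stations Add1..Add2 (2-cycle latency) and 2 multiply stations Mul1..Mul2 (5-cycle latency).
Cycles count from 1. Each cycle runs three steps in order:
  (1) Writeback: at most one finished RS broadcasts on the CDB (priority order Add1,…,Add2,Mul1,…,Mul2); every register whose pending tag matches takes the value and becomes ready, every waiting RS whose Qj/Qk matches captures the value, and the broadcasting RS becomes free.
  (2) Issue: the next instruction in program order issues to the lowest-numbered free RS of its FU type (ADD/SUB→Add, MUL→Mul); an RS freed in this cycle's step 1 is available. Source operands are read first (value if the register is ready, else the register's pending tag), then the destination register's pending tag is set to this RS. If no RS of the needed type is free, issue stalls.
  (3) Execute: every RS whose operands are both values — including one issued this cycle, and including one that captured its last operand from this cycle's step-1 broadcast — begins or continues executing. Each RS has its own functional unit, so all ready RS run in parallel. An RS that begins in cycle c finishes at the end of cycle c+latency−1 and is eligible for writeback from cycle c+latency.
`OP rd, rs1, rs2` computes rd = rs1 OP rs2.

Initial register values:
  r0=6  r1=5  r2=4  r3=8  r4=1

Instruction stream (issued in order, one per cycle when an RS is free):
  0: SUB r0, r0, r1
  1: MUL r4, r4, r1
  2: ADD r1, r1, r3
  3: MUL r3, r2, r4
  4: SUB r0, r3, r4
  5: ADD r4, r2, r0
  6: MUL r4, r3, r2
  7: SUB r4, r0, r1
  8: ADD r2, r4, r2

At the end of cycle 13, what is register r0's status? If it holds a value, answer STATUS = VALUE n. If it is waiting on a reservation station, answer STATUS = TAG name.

STATUS = TAG Add1

cycle 1: issue SUB r0<-Add1 // r0:Add1,r1:5,r2:4,r3:8,r4:1
cycle 2: issue MUL r4<-Mul1 // r0:Add1,r1:5,r2:4,r3:8,r4:Mul1
cycle 3: CDB Add1=1; issue ADD r1<-Add1 // r0:1,r1:Add1,r2:4,r3:8,r4:Mul1
cycle 4: issue MUL r3<-Mul2 // r0:1,r1:Add1,r2:4,r3:Mul2,r4:Mul1
cycle 5: CDB Add1=13; issue SUB r0<-Add1 // r0:Add1,r1:13,r2:4,r3:Mul2,r4:Mul1
cycle 6: issue ADD r4<-Add2 // r0:Add1,r1:13,r2:4,r3:Mul2,r4:Add2
cycle 7: CDB Mul1=5; issue MUL r4<-Mul1 // r0:Add1,r1:13,r2:4,r3:Mul2,r4:Mul1
cycle 8: stall // r0:Add1,r1:13,r2:4,r3:Mul2,r4:Mul1
cycle 9: stall // r0:Add1,r1:13,r2:4,r3:Mul2,r4:Mul1
cycle 10: stall // r0:Add1,r1:13,r2:4,r3:Mul2,r4:Mul1
cycle 11: stall // r0:Add1,r1:13,r2:4,r3:Mul2,r4:Mul1
cycle 12: CDB Mul2=20; stall // r0:Add1,r1:13,r2:4,r3:20,r4:Mul1
cycle 13: stall // r0:Add1,r1:13,r2:4,r3:20,r4:Mul1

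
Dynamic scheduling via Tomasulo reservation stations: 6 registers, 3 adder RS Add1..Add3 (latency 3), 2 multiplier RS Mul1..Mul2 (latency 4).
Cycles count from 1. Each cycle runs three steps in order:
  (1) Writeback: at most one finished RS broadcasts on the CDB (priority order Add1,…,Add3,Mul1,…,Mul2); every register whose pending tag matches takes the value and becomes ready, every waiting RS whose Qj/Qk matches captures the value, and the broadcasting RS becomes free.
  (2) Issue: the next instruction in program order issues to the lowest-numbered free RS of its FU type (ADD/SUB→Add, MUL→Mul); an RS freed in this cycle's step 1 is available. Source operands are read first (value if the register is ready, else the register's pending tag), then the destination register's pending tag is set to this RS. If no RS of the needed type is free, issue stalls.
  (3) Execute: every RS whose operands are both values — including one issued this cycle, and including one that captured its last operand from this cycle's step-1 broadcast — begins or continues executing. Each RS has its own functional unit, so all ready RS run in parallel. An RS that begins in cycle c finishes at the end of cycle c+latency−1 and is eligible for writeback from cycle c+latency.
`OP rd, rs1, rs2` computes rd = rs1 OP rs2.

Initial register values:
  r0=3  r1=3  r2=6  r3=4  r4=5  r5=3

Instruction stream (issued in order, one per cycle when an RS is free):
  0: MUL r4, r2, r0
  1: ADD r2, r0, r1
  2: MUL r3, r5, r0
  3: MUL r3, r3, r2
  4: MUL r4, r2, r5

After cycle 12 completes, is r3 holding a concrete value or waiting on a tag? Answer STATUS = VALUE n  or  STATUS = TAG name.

  c1: issue MUL r4<-Mul1  regs: r0:3,r1:3,r2:6,r3:4,r4:Mul1,r5:3
  c2: issue ADD r2<-Add1  regs: r0:3,r1:3,r2:Add1,r3:4,r4:Mul1,r5:3
  c3: issue MUL r3<-Mul2  regs: r0:3,r1:3,r2:Add1,r3:Mul2,r4:Mul1,r5:3
  c4: stall  regs: r0:3,r1:3,r2:Add1,r3:Mul2,r4:Mul1,r5:3
  c5: CDB Add1=6; stall  regs: r0:3,r1:3,r2:6,r3:Mul2,r4:Mul1,r5:3
  c6: CDB Mul1=18; issue MUL r3<-Mul1  regs: r0:3,r1:3,r2:6,r3:Mul1,r4:18,r5:3
  c7: CDB Mul2=9; issue MUL r4<-Mul2  regs: r0:3,r1:3,r2:6,r3:Mul1,r4:Mul2,r5:3
  c8: -  regs: r0:3,r1:3,r2:6,r3:Mul1,r4:Mul2,r5:3
  c9: -  regs: r0:3,r1:3,r2:6,r3:Mul1,r4:Mul2,r5:3
  c10: -  regs: r0:3,r1:3,r2:6,r3:Mul1,r4:Mul2,r5:3
  c11: CDB Mul1=54  regs: r0:3,r1:3,r2:6,r3:54,r4:Mul2,r5:3
  c12: CDB Mul2=18  regs: r0:3,r1:3,r2:6,r3:54,r4:18,r5:3

STATUS = VALUE 54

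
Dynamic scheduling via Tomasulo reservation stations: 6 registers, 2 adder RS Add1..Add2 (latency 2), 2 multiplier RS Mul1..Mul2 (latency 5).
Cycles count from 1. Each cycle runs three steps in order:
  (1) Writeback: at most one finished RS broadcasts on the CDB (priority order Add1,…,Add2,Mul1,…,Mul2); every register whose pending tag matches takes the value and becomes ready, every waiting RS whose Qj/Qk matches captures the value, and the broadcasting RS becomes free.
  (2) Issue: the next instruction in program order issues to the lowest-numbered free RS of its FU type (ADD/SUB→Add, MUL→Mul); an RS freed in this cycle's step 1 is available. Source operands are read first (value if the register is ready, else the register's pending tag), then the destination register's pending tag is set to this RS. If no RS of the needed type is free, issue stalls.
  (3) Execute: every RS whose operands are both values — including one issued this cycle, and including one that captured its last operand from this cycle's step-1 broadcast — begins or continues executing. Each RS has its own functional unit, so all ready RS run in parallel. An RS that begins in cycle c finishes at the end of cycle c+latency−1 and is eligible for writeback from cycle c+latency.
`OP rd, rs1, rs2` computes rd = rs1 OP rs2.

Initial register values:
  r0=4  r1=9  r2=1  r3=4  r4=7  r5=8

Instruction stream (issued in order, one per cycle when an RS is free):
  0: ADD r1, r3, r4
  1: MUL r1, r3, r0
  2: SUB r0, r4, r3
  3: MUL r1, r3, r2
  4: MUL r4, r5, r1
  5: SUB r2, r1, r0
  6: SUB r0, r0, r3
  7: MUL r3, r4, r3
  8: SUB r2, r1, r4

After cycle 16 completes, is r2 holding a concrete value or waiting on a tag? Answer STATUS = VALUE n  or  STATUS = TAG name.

  c1: issue ADD r1<-Add1  regs: r0:4,r1:Add1,r2:1,r3:4,r4:7,r5:8
  c2: issue MUL r1<-Mul1  regs: r0:4,r1:Mul1,r2:1,r3:4,r4:7,r5:8
  c3: CDB Add1=11; issue SUB r0<-Add1  regs: r0:Add1,r1:Mul1,r2:1,r3:4,r4:7,r5:8
  c4: issue MUL r1<-Mul2  regs: r0:Add1,r1:Mul2,r2:1,r3:4,r4:7,r5:8
  c5: CDB Add1=3; stall  regs: r0:3,r1:Mul2,r2:1,r3:4,r4:7,r5:8
  c6: stall  regs: r0:3,r1:Mul2,r2:1,r3:4,r4:7,r5:8
  c7: CDB Mul1=16; issue MUL r4<-Mul1  regs: r0:3,r1:Mul2,r2:1,r3:4,r4:Mul1,r5:8
  c8: issue SUB r2<-Add1  regs: r0:3,r1:Mul2,r2:Add1,r3:4,r4:Mul1,r5:8
  c9: CDB Mul2=4; issue SUB r0<-Add2  regs: r0:Add2,r1:4,r2:Add1,r3:4,r4:Mul1,r5:8
  c10: issue MUL r3<-Mul2  regs: r0:Add2,r1:4,r2:Add1,r3:Mul2,r4:Mul1,r5:8
  c11: CDB Add1=1; issue SUB r2<-Add1  regs: r0:Add2,r1:4,r2:Add1,r3:Mul2,r4:Mul1,r5:8
  c12: CDB Add2=-1  regs: r0:-1,r1:4,r2:Add1,r3:Mul2,r4:Mul1,r5:8
  c13: -  regs: r0:-1,r1:4,r2:Add1,r3:Mul2,r4:Mul1,r5:8
  c14: CDB Mul1=32  regs: r0:-1,r1:4,r2:Add1,r3:Mul2,r4:32,r5:8
  c15: -  regs: r0:-1,r1:4,r2:Add1,r3:Mul2,r4:32,r5:8
  c16: CDB Add1=-28  regs: r0:-1,r1:4,r2:-28,r3:Mul2,r4:32,r5:8

STATUS = VALUE -28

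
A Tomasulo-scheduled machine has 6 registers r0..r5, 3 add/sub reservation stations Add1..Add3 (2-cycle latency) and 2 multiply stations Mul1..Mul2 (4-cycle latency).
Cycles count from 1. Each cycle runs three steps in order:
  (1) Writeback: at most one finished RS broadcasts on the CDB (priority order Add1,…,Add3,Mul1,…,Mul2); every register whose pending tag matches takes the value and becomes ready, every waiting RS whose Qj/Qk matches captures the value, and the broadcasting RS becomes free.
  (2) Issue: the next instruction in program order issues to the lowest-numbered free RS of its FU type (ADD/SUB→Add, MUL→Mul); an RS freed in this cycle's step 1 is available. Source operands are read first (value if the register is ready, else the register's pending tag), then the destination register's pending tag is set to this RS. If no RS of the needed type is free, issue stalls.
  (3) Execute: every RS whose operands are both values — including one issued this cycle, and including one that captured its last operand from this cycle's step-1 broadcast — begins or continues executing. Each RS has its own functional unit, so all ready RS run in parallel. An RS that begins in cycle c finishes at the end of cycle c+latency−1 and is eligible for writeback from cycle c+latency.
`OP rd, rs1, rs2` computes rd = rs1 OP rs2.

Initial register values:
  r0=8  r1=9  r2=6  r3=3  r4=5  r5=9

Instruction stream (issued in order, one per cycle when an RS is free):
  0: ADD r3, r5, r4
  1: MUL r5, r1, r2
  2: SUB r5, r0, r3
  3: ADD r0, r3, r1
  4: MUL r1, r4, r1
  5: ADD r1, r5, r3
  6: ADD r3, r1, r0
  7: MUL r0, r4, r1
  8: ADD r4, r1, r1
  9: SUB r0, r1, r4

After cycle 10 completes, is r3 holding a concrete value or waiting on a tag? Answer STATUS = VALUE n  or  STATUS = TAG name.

STATUS = VALUE 31

c1: issue ADD r3<-Add1 | r0:8,r1:9,r2:6,r3:Add1,r4:5,r5:9
c2: issue MUL r5<-Mul1 | r0:8,r1:9,r2:6,r3:Add1,r4:5,r5:Mul1
c3: CDB Add1=14; issue SUB r5<-Add1 | r0:8,r1:9,r2:6,r3:14,r4:5,r5:Add1
c4: issue ADD r0<-Add2 | r0:Add2,r1:9,r2:6,r3:14,r4:5,r5:Add1
c5: CDB Add1=-6; issue MUL r1<-Mul2 | r0:Add2,r1:Mul2,r2:6,r3:14,r4:5,r5:-6
c6: CDB Add2=23; issue ADD r1<-Add1 | r0:23,r1:Add1,r2:6,r3:14,r4:5,r5:-6
c7: CDB Mul1=54; issue ADD r3<-Add2 | r0:23,r1:Add1,r2:6,r3:Add2,r4:5,r5:-6
c8: CDB Add1=8; issue MUL r0<-Mul1 | r0:Mul1,r1:8,r2:6,r3:Add2,r4:5,r5:-6
c9: CDB Mul2=45; issue ADD r4<-Add1 | r0:Mul1,r1:8,r2:6,r3:Add2,r4:Add1,r5:-6
c10: CDB Add2=31; issue SUB r0<-Add2 | r0:Add2,r1:8,r2:6,r3:31,r4:Add1,r5:-6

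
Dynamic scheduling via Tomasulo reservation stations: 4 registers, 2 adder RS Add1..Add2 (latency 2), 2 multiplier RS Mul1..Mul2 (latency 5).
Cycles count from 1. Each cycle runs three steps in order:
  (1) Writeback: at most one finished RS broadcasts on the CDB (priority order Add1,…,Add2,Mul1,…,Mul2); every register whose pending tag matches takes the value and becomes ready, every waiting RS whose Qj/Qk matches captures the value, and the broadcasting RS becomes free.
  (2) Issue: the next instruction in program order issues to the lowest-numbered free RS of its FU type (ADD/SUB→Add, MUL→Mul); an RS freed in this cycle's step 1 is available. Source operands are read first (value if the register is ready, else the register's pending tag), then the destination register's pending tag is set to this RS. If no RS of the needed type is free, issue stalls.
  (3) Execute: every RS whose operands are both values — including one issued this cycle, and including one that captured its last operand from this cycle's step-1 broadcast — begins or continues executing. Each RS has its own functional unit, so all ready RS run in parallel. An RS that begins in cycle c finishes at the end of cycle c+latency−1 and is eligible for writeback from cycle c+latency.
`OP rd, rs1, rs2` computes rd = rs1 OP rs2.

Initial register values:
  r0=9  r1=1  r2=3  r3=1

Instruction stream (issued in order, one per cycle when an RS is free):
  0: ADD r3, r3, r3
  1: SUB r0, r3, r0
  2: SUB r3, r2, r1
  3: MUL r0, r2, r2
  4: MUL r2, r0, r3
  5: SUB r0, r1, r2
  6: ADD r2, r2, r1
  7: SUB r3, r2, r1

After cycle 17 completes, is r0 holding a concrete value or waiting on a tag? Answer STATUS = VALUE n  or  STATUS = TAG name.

STATUS = VALUE -17

cycle 1: issue ADD r3<-Add1 // r0:9,r1:1,r2:3,r3:Add1
cycle 2: issue SUB r0<-Add2 // r0:Add2,r1:1,r2:3,r3:Add1
cycle 3: CDB Add1=2; issue SUB r3<-Add1 // r0:Add2,r1:1,r2:3,r3:Add1
cycle 4: issue MUL r0<-Mul1 // r0:Mul1,r1:1,r2:3,r3:Add1
cycle 5: CDB Add1=2; issue MUL r2<-Mul2 // r0:Mul1,r1:1,r2:Mul2,r3:2
cycle 6: CDB Add2=-7; issue SUB r0<-Add1 // r0:Add1,r1:1,r2:Mul2,r3:2
cycle 7: issue ADD r2<-Add2 // r0:Add1,r1:1,r2:Add2,r3:2
cycle 8: stall // r0:Add1,r1:1,r2:Add2,r3:2
cycle 9: CDB Mul1=9; stall // r0:Add1,r1:1,r2:Add2,r3:2
cycle 10: stall // r0:Add1,r1:1,r2:Add2,r3:2
cycle 11: stall // r0:Add1,r1:1,r2:Add2,r3:2
cycle 12: stall // r0:Add1,r1:1,r2:Add2,r3:2
cycle 13: stall // r0:Add1,r1:1,r2:Add2,r3:2
cycle 14: CDB Mul2=18; stall // r0:Add1,r1:1,r2:Add2,r3:2
cycle 15: stall // r0:Add1,r1:1,r2:Add2,r3:2
cycle 16: CDB Add1=-17; issue SUB r3<-Add1 // r0:-17,r1:1,r2:Add2,r3:Add1
cycle 17: CDB Add2=19 // r0:-17,r1:1,r2:19,r3:Add1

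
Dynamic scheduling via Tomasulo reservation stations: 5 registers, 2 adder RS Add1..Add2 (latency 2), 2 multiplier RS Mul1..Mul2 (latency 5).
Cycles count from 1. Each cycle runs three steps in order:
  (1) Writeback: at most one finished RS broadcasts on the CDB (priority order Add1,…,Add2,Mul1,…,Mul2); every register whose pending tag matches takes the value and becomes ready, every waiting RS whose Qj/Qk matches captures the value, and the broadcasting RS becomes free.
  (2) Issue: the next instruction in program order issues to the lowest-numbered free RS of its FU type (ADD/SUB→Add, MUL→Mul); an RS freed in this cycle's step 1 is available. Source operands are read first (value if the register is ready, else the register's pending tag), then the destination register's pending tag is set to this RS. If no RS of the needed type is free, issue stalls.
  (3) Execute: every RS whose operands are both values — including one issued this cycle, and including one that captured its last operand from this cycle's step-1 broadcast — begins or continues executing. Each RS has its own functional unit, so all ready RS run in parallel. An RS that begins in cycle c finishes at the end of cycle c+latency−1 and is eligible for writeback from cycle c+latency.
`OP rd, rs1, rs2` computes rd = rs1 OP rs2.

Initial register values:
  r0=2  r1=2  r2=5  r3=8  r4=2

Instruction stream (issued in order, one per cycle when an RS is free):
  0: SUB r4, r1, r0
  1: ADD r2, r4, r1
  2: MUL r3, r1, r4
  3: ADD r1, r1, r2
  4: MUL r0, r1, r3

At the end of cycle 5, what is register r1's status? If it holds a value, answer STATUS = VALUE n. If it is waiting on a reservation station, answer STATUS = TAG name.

cycle 1: issue SUB r4<-Add1 // r0:2,r1:2,r2:5,r3:8,r4:Add1
cycle 2: issue ADD r2<-Add2 // r0:2,r1:2,r2:Add2,r3:8,r4:Add1
cycle 3: CDB Add1=0; issue MUL r3<-Mul1 // r0:2,r1:2,r2:Add2,r3:Mul1,r4:0
cycle 4: issue ADD r1<-Add1 // r0:2,r1:Add1,r2:Add2,r3:Mul1,r4:0
cycle 5: CDB Add2=2; issue MUL r0<-Mul2 // r0:Mul2,r1:Add1,r2:2,r3:Mul1,r4:0

STATUS = TAG Add1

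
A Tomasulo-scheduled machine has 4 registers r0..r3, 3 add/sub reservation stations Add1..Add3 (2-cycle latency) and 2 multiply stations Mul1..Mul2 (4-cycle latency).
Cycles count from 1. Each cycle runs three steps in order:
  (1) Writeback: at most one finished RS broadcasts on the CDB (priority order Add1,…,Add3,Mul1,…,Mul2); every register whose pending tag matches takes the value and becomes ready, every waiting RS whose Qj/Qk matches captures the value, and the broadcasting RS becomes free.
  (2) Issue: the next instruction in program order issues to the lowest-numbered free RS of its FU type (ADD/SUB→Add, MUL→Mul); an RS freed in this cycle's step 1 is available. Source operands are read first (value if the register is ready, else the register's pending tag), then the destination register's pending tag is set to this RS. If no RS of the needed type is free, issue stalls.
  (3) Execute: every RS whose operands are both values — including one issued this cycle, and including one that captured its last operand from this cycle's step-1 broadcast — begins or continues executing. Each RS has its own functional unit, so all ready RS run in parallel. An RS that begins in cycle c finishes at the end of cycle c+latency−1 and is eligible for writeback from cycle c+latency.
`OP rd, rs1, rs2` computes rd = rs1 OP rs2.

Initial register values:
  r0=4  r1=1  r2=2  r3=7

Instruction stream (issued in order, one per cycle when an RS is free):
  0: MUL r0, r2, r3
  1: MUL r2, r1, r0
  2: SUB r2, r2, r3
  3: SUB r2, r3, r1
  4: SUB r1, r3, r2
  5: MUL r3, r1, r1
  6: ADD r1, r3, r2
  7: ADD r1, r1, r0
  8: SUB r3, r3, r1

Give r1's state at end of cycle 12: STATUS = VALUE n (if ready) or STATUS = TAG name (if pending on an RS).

cycle 1: issue MUL r0<-Mul1 // r0:Mul1,r1:1,r2:2,r3:7
cycle 2: issue MUL r2<-Mul2 // r0:Mul1,r1:1,r2:Mul2,r3:7
cycle 3: issue SUB r2<-Add1 // r0:Mul1,r1:1,r2:Add1,r3:7
cycle 4: issue SUB r2<-Add2 // r0:Mul1,r1:1,r2:Add2,r3:7
cycle 5: CDB Mul1=14; issue SUB r1<-Add3 // r0:14,r1:Add3,r2:Add2,r3:7
cycle 6: CDB Add2=6; issue MUL r3<-Mul1 // r0:14,r1:Add3,r2:6,r3:Mul1
cycle 7: issue ADD r1<-Add2 // r0:14,r1:Add2,r2:6,r3:Mul1
cycle 8: CDB Add3=1; issue ADD r1<-Add3 // r0:14,r1:Add3,r2:6,r3:Mul1
cycle 9: CDB Mul2=14; stall // r0:14,r1:Add3,r2:6,r3:Mul1
cycle 10: stall // r0:14,r1:Add3,r2:6,r3:Mul1
cycle 11: CDB Add1=7; issue SUB r3<-Add1 // r0:14,r1:Add3,r2:6,r3:Add1
cycle 12: CDB Mul1=1 // r0:14,r1:Add3,r2:6,r3:Add1

STATUS = TAG Add3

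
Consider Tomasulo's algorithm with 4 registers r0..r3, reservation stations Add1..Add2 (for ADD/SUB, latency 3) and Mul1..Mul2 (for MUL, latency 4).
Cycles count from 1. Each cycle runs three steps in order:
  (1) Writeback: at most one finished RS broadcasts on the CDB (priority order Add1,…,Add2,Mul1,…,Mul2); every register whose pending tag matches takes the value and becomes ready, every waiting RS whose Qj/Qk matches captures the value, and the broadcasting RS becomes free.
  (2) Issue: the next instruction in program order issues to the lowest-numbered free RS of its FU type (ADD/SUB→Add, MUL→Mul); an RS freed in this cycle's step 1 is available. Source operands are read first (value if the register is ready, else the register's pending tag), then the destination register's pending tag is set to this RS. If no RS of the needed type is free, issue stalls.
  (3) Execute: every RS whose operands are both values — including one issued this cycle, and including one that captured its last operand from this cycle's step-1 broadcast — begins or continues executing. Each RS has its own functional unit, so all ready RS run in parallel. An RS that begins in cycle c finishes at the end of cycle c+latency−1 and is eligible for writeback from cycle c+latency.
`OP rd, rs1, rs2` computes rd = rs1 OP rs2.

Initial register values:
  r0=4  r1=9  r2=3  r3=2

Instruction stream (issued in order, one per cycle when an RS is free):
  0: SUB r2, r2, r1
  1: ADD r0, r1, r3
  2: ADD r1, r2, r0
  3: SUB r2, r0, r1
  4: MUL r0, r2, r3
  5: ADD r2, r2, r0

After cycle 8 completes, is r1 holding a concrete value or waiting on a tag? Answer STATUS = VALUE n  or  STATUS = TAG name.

STATUS = VALUE 5

  c1: issue SUB r2<-Add1  regs: r0:4,r1:9,r2:Add1,r3:2
  c2: issue ADD r0<-Add2  regs: r0:Add2,r1:9,r2:Add1,r3:2
  c3: stall  regs: r0:Add2,r1:9,r2:Add1,r3:2
  c4: CDB Add1=-6; issue ADD r1<-Add1  regs: r0:Add2,r1:Add1,r2:-6,r3:2
  c5: CDB Add2=11; issue SUB r2<-Add2  regs: r0:11,r1:Add1,r2:Add2,r3:2
  c6: issue MUL r0<-Mul1  regs: r0:Mul1,r1:Add1,r2:Add2,r3:2
  c7: stall  regs: r0:Mul1,r1:Add1,r2:Add2,r3:2
  c8: CDB Add1=5; issue ADD r2<-Add1  regs: r0:Mul1,r1:5,r2:Add1,r3:2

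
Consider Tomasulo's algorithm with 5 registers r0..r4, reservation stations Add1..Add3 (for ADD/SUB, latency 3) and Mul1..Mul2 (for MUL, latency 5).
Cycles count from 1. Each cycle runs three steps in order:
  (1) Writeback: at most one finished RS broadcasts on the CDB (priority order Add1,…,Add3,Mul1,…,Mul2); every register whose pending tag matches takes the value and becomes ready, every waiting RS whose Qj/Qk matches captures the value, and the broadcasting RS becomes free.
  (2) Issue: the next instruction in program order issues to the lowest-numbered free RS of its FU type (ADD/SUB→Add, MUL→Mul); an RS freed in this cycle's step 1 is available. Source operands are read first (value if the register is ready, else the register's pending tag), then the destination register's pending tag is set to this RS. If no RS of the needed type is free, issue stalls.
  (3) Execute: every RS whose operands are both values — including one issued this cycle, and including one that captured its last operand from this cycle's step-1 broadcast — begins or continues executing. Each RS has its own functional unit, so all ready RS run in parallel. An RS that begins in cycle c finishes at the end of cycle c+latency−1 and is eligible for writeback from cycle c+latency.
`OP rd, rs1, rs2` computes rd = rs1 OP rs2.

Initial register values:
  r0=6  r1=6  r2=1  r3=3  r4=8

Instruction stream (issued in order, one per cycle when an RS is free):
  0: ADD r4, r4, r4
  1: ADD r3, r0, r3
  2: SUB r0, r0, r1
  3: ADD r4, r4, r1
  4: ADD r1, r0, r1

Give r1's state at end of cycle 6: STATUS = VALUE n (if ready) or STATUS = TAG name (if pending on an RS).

c1: issue ADD r4<-Add1 | r0:6,r1:6,r2:1,r3:3,r4:Add1
c2: issue ADD r3<-Add2 | r0:6,r1:6,r2:1,r3:Add2,r4:Add1
c3: issue SUB r0<-Add3 | r0:Add3,r1:6,r2:1,r3:Add2,r4:Add1
c4: CDB Add1=16; issue ADD r4<-Add1 | r0:Add3,r1:6,r2:1,r3:Add2,r4:Add1
c5: CDB Add2=9; issue ADD r1<-Add2 | r0:Add3,r1:Add2,r2:1,r3:9,r4:Add1
c6: CDB Add3=0 | r0:0,r1:Add2,r2:1,r3:9,r4:Add1

STATUS = TAG Add2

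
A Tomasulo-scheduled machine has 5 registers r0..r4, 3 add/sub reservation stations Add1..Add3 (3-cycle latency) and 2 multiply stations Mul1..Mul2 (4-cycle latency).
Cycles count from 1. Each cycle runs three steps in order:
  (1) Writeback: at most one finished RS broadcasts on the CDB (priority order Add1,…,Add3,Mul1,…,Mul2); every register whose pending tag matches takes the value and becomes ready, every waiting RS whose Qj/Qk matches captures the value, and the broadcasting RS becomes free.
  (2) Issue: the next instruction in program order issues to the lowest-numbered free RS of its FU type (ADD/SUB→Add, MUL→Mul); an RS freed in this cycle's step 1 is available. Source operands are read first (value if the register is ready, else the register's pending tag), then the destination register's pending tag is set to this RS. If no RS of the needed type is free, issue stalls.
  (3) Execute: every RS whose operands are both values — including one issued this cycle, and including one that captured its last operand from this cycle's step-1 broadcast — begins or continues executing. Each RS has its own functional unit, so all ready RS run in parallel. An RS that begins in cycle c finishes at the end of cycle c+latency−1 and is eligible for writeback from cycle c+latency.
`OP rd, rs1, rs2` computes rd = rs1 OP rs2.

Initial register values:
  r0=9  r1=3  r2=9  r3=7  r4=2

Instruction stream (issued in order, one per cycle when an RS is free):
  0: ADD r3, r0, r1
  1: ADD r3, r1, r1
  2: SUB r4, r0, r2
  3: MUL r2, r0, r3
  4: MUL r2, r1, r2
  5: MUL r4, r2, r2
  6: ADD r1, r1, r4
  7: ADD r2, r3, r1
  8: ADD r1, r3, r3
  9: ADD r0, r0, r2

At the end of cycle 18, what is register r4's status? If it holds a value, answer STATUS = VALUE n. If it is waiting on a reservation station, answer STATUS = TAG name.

STATUS = VALUE 26244

c1: issue ADD r3<-Add1 | r0:9,r1:3,r2:9,r3:Add1,r4:2
c2: issue ADD r3<-Add2 | r0:9,r1:3,r2:9,r3:Add2,r4:2
c3: issue SUB r4<-Add3 | r0:9,r1:3,r2:9,r3:Add2,r4:Add3
c4: CDB Add1=12; issue MUL r2<-Mul1 | r0:9,r1:3,r2:Mul1,r3:Add2,r4:Add3
c5: CDB Add2=6; issue MUL r2<-Mul2 | r0:9,r1:3,r2:Mul2,r3:6,r4:Add3
c6: CDB Add3=0; stall | r0:9,r1:3,r2:Mul2,r3:6,r4:0
c7: stall | r0:9,r1:3,r2:Mul2,r3:6,r4:0
c8: stall | r0:9,r1:3,r2:Mul2,r3:6,r4:0
c9: CDB Mul1=54; issue MUL r4<-Mul1 | r0:9,r1:3,r2:Mul2,r3:6,r4:Mul1
c10: issue ADD r1<-Add1 | r0:9,r1:Add1,r2:Mul2,r3:6,r4:Mul1
c11: issue ADD r2<-Add2 | r0:9,r1:Add1,r2:Add2,r3:6,r4:Mul1
c12: issue ADD r1<-Add3 | r0:9,r1:Add3,r2:Add2,r3:6,r4:Mul1
c13: CDB Mul2=162; stall | r0:9,r1:Add3,r2:Add2,r3:6,r4:Mul1
c14: stall | r0:9,r1:Add3,r2:Add2,r3:6,r4:Mul1
c15: CDB Add3=12; issue ADD r0<-Add3 | r0:Add3,r1:12,r2:Add2,r3:6,r4:Mul1
c16: - | r0:Add3,r1:12,r2:Add2,r3:6,r4:Mul1
c17: CDB Mul1=26244 | r0:Add3,r1:12,r2:Add2,r3:6,r4:26244
c18: - | r0:Add3,r1:12,r2:Add2,r3:6,r4:26244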